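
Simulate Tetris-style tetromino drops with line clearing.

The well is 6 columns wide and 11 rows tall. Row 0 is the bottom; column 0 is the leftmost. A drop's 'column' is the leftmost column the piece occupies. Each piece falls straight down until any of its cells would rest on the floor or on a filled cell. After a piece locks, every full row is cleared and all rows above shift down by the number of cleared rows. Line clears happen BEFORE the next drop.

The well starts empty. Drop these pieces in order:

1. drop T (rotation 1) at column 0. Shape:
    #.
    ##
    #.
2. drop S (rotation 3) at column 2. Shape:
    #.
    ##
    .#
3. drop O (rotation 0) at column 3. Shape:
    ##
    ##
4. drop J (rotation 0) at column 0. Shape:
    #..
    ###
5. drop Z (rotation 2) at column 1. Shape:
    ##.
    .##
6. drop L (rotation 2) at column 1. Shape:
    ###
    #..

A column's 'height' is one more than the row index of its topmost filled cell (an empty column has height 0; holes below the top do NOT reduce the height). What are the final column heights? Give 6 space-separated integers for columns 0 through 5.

Answer: 5 8 8 8 4 0

Derivation:
Drop 1: T rot1 at col 0 lands with bottom-row=0; cleared 0 line(s) (total 0); column heights now [3 2 0 0 0 0], max=3
Drop 2: S rot3 at col 2 lands with bottom-row=0; cleared 0 line(s) (total 0); column heights now [3 2 3 2 0 0], max=3
Drop 3: O rot0 at col 3 lands with bottom-row=2; cleared 0 line(s) (total 0); column heights now [3 2 3 4 4 0], max=4
Drop 4: J rot0 at col 0 lands with bottom-row=3; cleared 0 line(s) (total 0); column heights now [5 4 4 4 4 0], max=5
Drop 5: Z rot2 at col 1 lands with bottom-row=4; cleared 0 line(s) (total 0); column heights now [5 6 6 5 4 0], max=6
Drop 6: L rot2 at col 1 lands with bottom-row=6; cleared 0 line(s) (total 0); column heights now [5 8 8 8 4 0], max=8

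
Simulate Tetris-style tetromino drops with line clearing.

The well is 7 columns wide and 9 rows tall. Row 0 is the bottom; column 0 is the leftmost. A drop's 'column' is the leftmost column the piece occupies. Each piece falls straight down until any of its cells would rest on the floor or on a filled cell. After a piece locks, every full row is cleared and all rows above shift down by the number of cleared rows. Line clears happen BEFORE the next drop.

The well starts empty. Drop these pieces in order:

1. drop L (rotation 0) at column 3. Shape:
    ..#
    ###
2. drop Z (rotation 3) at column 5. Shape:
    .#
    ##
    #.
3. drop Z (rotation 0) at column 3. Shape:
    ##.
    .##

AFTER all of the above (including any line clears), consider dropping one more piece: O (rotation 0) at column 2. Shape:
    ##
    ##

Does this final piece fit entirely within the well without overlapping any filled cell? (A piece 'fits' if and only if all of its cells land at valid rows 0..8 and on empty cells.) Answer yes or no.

Drop 1: L rot0 at col 3 lands with bottom-row=0; cleared 0 line(s) (total 0); column heights now [0 0 0 1 1 2 0], max=2
Drop 2: Z rot3 at col 5 lands with bottom-row=2; cleared 0 line(s) (total 0); column heights now [0 0 0 1 1 4 5], max=5
Drop 3: Z rot0 at col 3 lands with bottom-row=4; cleared 0 line(s) (total 0); column heights now [0 0 0 6 6 5 5], max=6
Test piece O rot0 at col 2 (width 2): heights before test = [0 0 0 6 6 5 5]; fits = True

Answer: yes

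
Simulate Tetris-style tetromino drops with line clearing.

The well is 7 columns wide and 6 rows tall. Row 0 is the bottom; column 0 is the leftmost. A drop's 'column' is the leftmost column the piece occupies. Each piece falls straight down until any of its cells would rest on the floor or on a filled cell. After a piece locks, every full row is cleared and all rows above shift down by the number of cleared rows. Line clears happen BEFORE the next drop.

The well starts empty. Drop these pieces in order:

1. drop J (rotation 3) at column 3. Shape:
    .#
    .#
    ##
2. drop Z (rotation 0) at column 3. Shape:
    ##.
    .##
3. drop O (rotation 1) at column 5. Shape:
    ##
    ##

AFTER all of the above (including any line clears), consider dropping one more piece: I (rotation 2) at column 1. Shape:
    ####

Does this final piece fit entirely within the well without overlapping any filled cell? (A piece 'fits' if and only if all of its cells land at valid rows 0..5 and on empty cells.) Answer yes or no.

Drop 1: J rot3 at col 3 lands with bottom-row=0; cleared 0 line(s) (total 0); column heights now [0 0 0 1 3 0 0], max=3
Drop 2: Z rot0 at col 3 lands with bottom-row=3; cleared 0 line(s) (total 0); column heights now [0 0 0 5 5 4 0], max=5
Drop 3: O rot1 at col 5 lands with bottom-row=4; cleared 0 line(s) (total 0); column heights now [0 0 0 5 5 6 6], max=6
Test piece I rot2 at col 1 (width 4): heights before test = [0 0 0 5 5 6 6]; fits = True

Answer: yes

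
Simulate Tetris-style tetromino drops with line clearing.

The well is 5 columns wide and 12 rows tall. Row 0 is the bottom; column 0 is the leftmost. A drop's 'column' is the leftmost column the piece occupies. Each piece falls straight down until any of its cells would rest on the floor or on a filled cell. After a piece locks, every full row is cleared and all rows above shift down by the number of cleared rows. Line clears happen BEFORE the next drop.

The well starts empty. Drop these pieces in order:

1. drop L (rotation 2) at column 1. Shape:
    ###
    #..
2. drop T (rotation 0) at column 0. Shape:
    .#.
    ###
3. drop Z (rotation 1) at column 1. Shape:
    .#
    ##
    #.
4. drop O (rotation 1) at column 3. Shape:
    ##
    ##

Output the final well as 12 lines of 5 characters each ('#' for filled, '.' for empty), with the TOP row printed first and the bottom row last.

Answer: .....
.....
.....
.....
.....
.....
..#..
.##..
.#...
.#.##
.###.
.#...

Derivation:
Drop 1: L rot2 at col 1 lands with bottom-row=0; cleared 0 line(s) (total 0); column heights now [0 2 2 2 0], max=2
Drop 2: T rot0 at col 0 lands with bottom-row=2; cleared 0 line(s) (total 0); column heights now [3 4 3 2 0], max=4
Drop 3: Z rot1 at col 1 lands with bottom-row=4; cleared 0 line(s) (total 0); column heights now [3 6 7 2 0], max=7
Drop 4: O rot1 at col 3 lands with bottom-row=2; cleared 1 line(s) (total 1); column heights now [0 5 6 3 3], max=6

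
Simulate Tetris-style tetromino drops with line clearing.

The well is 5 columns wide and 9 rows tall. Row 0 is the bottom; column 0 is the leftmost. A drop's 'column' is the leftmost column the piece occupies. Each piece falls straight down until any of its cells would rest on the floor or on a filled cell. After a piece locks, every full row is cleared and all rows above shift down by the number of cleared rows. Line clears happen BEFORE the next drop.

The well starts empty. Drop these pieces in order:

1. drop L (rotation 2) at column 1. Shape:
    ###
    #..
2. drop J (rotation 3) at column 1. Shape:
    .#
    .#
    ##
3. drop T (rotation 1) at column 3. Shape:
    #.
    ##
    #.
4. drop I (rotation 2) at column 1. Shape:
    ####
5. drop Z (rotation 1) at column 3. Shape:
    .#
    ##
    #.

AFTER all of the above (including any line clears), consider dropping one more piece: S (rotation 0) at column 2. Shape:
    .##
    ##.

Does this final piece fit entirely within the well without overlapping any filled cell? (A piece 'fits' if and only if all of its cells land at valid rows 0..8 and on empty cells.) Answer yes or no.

Drop 1: L rot2 at col 1 lands with bottom-row=0; cleared 0 line(s) (total 0); column heights now [0 2 2 2 0], max=2
Drop 2: J rot3 at col 1 lands with bottom-row=2; cleared 0 line(s) (total 0); column heights now [0 3 5 2 0], max=5
Drop 3: T rot1 at col 3 lands with bottom-row=2; cleared 0 line(s) (total 0); column heights now [0 3 5 5 4], max=5
Drop 4: I rot2 at col 1 lands with bottom-row=5; cleared 0 line(s) (total 0); column heights now [0 6 6 6 6], max=6
Drop 5: Z rot1 at col 3 lands with bottom-row=6; cleared 0 line(s) (total 0); column heights now [0 6 6 8 9], max=9
Test piece S rot0 at col 2 (width 3): heights before test = [0 6 6 8 9]; fits = False

Answer: no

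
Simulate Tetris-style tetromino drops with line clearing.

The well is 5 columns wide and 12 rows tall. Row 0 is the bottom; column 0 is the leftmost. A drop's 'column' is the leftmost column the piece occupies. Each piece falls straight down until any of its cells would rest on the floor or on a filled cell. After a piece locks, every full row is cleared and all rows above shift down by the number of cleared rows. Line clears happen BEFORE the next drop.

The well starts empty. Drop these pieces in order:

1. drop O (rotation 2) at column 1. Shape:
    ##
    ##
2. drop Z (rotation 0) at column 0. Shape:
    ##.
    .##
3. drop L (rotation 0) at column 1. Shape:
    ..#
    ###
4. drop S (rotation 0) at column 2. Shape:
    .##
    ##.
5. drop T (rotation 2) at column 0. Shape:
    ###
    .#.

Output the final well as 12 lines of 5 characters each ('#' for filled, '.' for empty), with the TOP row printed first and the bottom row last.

Drop 1: O rot2 at col 1 lands with bottom-row=0; cleared 0 line(s) (total 0); column heights now [0 2 2 0 0], max=2
Drop 2: Z rot0 at col 0 lands with bottom-row=2; cleared 0 line(s) (total 0); column heights now [4 4 3 0 0], max=4
Drop 3: L rot0 at col 1 lands with bottom-row=4; cleared 0 line(s) (total 0); column heights now [4 5 5 6 0], max=6
Drop 4: S rot0 at col 2 lands with bottom-row=6; cleared 0 line(s) (total 0); column heights now [4 5 7 8 8], max=8
Drop 5: T rot2 at col 0 lands with bottom-row=6; cleared 1 line(s) (total 1); column heights now [4 7 7 7 0], max=7

Answer: .....
.....
.....
.....
.....
.###.
...#.
.###.
##...
.##..
.##..
.##..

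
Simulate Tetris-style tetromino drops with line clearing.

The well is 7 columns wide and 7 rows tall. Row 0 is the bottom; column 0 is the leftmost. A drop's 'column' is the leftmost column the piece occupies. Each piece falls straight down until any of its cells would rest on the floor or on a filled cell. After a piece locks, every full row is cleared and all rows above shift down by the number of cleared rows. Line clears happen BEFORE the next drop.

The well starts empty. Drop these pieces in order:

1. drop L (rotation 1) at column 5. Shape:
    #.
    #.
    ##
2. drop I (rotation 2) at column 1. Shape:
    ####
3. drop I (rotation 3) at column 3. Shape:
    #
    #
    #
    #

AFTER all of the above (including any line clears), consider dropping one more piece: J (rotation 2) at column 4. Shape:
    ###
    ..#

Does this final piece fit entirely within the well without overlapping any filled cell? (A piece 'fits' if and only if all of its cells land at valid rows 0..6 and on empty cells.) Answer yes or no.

Answer: yes

Derivation:
Drop 1: L rot1 at col 5 lands with bottom-row=0; cleared 0 line(s) (total 0); column heights now [0 0 0 0 0 3 1], max=3
Drop 2: I rot2 at col 1 lands with bottom-row=0; cleared 0 line(s) (total 0); column heights now [0 1 1 1 1 3 1], max=3
Drop 3: I rot3 at col 3 lands with bottom-row=1; cleared 0 line(s) (total 0); column heights now [0 1 1 5 1 3 1], max=5
Test piece J rot2 at col 4 (width 3): heights before test = [0 1 1 5 1 3 1]; fits = True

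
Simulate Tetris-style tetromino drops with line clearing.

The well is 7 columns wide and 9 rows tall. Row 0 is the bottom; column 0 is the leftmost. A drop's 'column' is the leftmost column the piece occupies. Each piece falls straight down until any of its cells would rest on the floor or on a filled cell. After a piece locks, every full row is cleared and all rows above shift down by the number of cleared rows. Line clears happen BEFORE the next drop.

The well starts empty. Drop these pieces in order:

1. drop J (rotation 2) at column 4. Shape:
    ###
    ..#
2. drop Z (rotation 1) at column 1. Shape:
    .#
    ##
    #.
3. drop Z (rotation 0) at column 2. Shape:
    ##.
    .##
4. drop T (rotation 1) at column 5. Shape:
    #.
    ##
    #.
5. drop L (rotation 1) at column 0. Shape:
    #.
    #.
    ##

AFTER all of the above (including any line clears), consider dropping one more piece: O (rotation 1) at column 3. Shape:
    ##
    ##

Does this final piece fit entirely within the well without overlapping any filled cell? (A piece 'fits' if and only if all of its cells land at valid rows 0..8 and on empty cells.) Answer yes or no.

Drop 1: J rot2 at col 4 lands with bottom-row=0; cleared 0 line(s) (total 0); column heights now [0 0 0 0 2 2 2], max=2
Drop 2: Z rot1 at col 1 lands with bottom-row=0; cleared 0 line(s) (total 0); column heights now [0 2 3 0 2 2 2], max=3
Drop 3: Z rot0 at col 2 lands with bottom-row=2; cleared 0 line(s) (total 0); column heights now [0 2 4 4 3 2 2], max=4
Drop 4: T rot1 at col 5 lands with bottom-row=2; cleared 0 line(s) (total 0); column heights now [0 2 4 4 3 5 4], max=5
Drop 5: L rot1 at col 0 lands with bottom-row=2; cleared 0 line(s) (total 0); column heights now [5 3 4 4 3 5 4], max=5
Test piece O rot1 at col 3 (width 2): heights before test = [5 3 4 4 3 5 4]; fits = True

Answer: yes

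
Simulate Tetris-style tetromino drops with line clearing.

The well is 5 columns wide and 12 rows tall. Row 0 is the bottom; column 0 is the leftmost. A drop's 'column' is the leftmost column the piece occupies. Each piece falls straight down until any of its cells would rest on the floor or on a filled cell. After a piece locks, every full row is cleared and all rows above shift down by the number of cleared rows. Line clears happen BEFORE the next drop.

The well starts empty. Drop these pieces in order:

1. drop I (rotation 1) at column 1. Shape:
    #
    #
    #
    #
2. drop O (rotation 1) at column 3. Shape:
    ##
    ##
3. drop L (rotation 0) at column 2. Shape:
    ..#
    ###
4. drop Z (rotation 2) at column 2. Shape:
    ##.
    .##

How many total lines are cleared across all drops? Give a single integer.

Answer: 0

Derivation:
Drop 1: I rot1 at col 1 lands with bottom-row=0; cleared 0 line(s) (total 0); column heights now [0 4 0 0 0], max=4
Drop 2: O rot1 at col 3 lands with bottom-row=0; cleared 0 line(s) (total 0); column heights now [0 4 0 2 2], max=4
Drop 3: L rot0 at col 2 lands with bottom-row=2; cleared 0 line(s) (total 0); column heights now [0 4 3 3 4], max=4
Drop 4: Z rot2 at col 2 lands with bottom-row=4; cleared 0 line(s) (total 0); column heights now [0 4 6 6 5], max=6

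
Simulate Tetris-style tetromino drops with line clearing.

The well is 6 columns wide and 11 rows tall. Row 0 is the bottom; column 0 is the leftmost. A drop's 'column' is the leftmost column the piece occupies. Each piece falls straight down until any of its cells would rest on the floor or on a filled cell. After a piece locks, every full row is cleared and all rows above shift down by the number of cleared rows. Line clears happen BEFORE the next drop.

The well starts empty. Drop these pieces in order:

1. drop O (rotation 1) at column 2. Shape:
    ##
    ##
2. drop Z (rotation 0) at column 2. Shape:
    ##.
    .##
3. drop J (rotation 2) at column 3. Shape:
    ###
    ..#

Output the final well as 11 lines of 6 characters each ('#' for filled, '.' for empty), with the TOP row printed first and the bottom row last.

Answer: ......
......
......
......
......
......
...###
..##.#
...##.
..##..
..##..

Derivation:
Drop 1: O rot1 at col 2 lands with bottom-row=0; cleared 0 line(s) (total 0); column heights now [0 0 2 2 0 0], max=2
Drop 2: Z rot0 at col 2 lands with bottom-row=2; cleared 0 line(s) (total 0); column heights now [0 0 4 4 3 0], max=4
Drop 3: J rot2 at col 3 lands with bottom-row=3; cleared 0 line(s) (total 0); column heights now [0 0 4 5 5 5], max=5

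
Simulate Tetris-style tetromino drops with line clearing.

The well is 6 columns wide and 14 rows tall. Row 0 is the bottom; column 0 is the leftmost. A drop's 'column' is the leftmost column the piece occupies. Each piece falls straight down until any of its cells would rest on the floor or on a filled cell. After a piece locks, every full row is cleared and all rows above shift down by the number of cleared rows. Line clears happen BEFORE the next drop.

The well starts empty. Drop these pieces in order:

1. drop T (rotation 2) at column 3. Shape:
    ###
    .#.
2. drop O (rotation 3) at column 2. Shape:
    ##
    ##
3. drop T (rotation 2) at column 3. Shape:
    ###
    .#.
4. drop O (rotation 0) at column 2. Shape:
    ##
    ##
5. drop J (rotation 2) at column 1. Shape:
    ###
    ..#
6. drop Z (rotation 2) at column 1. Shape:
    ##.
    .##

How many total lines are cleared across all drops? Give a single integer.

Drop 1: T rot2 at col 3 lands with bottom-row=0; cleared 0 line(s) (total 0); column heights now [0 0 0 2 2 2], max=2
Drop 2: O rot3 at col 2 lands with bottom-row=2; cleared 0 line(s) (total 0); column heights now [0 0 4 4 2 2], max=4
Drop 3: T rot2 at col 3 lands with bottom-row=3; cleared 0 line(s) (total 0); column heights now [0 0 4 5 5 5], max=5
Drop 4: O rot0 at col 2 lands with bottom-row=5; cleared 0 line(s) (total 0); column heights now [0 0 7 7 5 5], max=7
Drop 5: J rot2 at col 1 lands with bottom-row=7; cleared 0 line(s) (total 0); column heights now [0 9 9 9 5 5], max=9
Drop 6: Z rot2 at col 1 lands with bottom-row=9; cleared 0 line(s) (total 0); column heights now [0 11 11 10 5 5], max=11

Answer: 0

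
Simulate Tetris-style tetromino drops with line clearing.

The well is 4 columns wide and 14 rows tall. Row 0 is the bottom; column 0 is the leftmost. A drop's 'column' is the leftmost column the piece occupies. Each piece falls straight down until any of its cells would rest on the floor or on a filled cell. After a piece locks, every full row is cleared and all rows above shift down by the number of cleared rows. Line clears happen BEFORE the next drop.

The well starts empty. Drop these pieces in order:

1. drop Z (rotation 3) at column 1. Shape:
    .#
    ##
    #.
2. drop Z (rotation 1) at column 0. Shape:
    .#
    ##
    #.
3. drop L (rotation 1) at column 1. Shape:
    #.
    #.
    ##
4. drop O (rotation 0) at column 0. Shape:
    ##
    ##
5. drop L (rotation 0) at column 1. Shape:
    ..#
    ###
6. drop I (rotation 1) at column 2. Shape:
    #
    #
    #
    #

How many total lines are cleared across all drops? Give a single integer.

Drop 1: Z rot3 at col 1 lands with bottom-row=0; cleared 0 line(s) (total 0); column heights now [0 2 3 0], max=3
Drop 2: Z rot1 at col 0 lands with bottom-row=1; cleared 0 line(s) (total 0); column heights now [3 4 3 0], max=4
Drop 3: L rot1 at col 1 lands with bottom-row=4; cleared 0 line(s) (total 0); column heights now [3 7 5 0], max=7
Drop 4: O rot0 at col 0 lands with bottom-row=7; cleared 0 line(s) (total 0); column heights now [9 9 5 0], max=9
Drop 5: L rot0 at col 1 lands with bottom-row=9; cleared 0 line(s) (total 0); column heights now [9 10 10 11], max=11
Drop 6: I rot1 at col 2 lands with bottom-row=10; cleared 0 line(s) (total 0); column heights now [9 10 14 11], max=14

Answer: 0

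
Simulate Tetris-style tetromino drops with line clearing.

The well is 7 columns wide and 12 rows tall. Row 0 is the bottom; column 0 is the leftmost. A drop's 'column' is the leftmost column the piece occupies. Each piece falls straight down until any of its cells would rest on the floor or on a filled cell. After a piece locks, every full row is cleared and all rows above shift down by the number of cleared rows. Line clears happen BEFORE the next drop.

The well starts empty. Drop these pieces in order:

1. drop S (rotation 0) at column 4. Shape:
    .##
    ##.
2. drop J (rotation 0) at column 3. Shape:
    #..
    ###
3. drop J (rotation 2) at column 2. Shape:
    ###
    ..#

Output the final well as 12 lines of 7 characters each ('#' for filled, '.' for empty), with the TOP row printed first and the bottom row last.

Drop 1: S rot0 at col 4 lands with bottom-row=0; cleared 0 line(s) (total 0); column heights now [0 0 0 0 1 2 2], max=2
Drop 2: J rot0 at col 3 lands with bottom-row=2; cleared 0 line(s) (total 0); column heights now [0 0 0 4 3 3 2], max=4
Drop 3: J rot2 at col 2 lands with bottom-row=3; cleared 0 line(s) (total 0); column heights now [0 0 5 5 5 3 2], max=5

Answer: .......
.......
.......
.......
.......
.......
.......
..###..
...##..
...###.
.....##
....##.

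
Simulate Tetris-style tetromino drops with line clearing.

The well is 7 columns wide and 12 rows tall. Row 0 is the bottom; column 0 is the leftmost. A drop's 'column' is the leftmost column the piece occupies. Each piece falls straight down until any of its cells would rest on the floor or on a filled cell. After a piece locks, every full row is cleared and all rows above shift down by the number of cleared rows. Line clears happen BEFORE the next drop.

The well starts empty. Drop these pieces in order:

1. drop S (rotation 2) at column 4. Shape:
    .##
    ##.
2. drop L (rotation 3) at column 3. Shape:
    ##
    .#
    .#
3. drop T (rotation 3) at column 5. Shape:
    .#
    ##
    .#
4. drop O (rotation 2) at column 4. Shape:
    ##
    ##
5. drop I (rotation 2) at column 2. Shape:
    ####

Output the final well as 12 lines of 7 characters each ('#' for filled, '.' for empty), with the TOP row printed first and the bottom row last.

Drop 1: S rot2 at col 4 lands with bottom-row=0; cleared 0 line(s) (total 0); column heights now [0 0 0 0 1 2 2], max=2
Drop 2: L rot3 at col 3 lands with bottom-row=1; cleared 0 line(s) (total 0); column heights now [0 0 0 4 4 2 2], max=4
Drop 3: T rot3 at col 5 lands with bottom-row=2; cleared 0 line(s) (total 0); column heights now [0 0 0 4 4 4 5], max=5
Drop 4: O rot2 at col 4 lands with bottom-row=4; cleared 0 line(s) (total 0); column heights now [0 0 0 4 6 6 5], max=6
Drop 5: I rot2 at col 2 lands with bottom-row=6; cleared 0 line(s) (total 0); column heights now [0 0 7 7 7 7 5], max=7

Answer: .......
.......
.......
.......
.......
..####.
....##.
....###
...####
....#.#
....###
....##.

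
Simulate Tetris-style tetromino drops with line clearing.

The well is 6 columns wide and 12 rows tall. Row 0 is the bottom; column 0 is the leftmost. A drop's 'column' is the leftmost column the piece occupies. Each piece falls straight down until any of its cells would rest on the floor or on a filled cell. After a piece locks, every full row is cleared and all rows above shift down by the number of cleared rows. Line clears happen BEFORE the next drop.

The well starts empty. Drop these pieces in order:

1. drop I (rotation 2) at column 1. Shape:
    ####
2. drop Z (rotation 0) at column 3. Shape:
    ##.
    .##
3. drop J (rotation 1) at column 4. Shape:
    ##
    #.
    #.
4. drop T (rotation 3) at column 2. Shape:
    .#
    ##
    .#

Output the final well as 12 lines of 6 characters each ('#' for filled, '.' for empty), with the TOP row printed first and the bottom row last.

Answer: ......
......
......
......
......
......
...###
..###.
...##.
...##.
....##
.####.

Derivation:
Drop 1: I rot2 at col 1 lands with bottom-row=0; cleared 0 line(s) (total 0); column heights now [0 1 1 1 1 0], max=1
Drop 2: Z rot0 at col 3 lands with bottom-row=1; cleared 0 line(s) (total 0); column heights now [0 1 1 3 3 2], max=3
Drop 3: J rot1 at col 4 lands with bottom-row=3; cleared 0 line(s) (total 0); column heights now [0 1 1 3 6 6], max=6
Drop 4: T rot3 at col 2 lands with bottom-row=3; cleared 0 line(s) (total 0); column heights now [0 1 5 6 6 6], max=6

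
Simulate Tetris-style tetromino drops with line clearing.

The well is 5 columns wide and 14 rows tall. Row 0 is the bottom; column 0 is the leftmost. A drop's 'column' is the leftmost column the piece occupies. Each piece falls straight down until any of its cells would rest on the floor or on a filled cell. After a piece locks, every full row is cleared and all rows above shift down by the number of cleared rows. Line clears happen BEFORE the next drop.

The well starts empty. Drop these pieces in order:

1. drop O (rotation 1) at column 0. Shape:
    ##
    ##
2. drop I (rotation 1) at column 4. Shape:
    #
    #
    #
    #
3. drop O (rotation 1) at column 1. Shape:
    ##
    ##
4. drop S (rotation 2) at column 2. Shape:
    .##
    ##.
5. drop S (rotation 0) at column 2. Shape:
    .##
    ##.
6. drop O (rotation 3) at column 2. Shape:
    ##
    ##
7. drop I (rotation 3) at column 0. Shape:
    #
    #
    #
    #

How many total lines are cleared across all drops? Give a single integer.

Answer: 0

Derivation:
Drop 1: O rot1 at col 0 lands with bottom-row=0; cleared 0 line(s) (total 0); column heights now [2 2 0 0 0], max=2
Drop 2: I rot1 at col 4 lands with bottom-row=0; cleared 0 line(s) (total 0); column heights now [2 2 0 0 4], max=4
Drop 3: O rot1 at col 1 lands with bottom-row=2; cleared 0 line(s) (total 0); column heights now [2 4 4 0 4], max=4
Drop 4: S rot2 at col 2 lands with bottom-row=4; cleared 0 line(s) (total 0); column heights now [2 4 5 6 6], max=6
Drop 5: S rot0 at col 2 lands with bottom-row=6; cleared 0 line(s) (total 0); column heights now [2 4 7 8 8], max=8
Drop 6: O rot3 at col 2 lands with bottom-row=8; cleared 0 line(s) (total 0); column heights now [2 4 10 10 8], max=10
Drop 7: I rot3 at col 0 lands with bottom-row=2; cleared 0 line(s) (total 0); column heights now [6 4 10 10 8], max=10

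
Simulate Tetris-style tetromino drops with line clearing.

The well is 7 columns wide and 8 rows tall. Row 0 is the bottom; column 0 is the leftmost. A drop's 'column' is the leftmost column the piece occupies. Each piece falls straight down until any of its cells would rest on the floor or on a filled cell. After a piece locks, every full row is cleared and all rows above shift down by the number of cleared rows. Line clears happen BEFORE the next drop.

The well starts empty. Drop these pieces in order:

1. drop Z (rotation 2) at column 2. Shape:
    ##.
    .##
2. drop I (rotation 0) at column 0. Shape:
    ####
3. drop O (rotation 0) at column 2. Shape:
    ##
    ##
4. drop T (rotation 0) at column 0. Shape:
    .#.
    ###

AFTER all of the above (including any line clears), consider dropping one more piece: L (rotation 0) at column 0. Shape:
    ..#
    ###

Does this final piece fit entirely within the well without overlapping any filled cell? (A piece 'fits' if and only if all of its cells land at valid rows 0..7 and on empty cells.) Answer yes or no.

Drop 1: Z rot2 at col 2 lands with bottom-row=0; cleared 0 line(s) (total 0); column heights now [0 0 2 2 1 0 0], max=2
Drop 2: I rot0 at col 0 lands with bottom-row=2; cleared 0 line(s) (total 0); column heights now [3 3 3 3 1 0 0], max=3
Drop 3: O rot0 at col 2 lands with bottom-row=3; cleared 0 line(s) (total 0); column heights now [3 3 5 5 1 0 0], max=5
Drop 4: T rot0 at col 0 lands with bottom-row=5; cleared 0 line(s) (total 0); column heights now [6 7 6 5 1 0 0], max=7
Test piece L rot0 at col 0 (width 3): heights before test = [6 7 6 5 1 0 0]; fits = False

Answer: no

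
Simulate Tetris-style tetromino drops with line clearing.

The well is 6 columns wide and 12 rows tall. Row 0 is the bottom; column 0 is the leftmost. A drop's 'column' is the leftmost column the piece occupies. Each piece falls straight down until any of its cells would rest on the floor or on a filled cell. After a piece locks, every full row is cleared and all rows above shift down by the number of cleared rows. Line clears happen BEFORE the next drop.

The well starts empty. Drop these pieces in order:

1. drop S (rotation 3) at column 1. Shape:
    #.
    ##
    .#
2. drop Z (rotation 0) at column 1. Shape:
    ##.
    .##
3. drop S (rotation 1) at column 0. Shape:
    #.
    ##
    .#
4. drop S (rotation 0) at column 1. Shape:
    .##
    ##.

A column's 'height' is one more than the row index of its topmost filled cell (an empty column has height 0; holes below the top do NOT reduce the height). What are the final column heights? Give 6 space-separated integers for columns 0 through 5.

Answer: 7 7 8 8 0 0

Derivation:
Drop 1: S rot3 at col 1 lands with bottom-row=0; cleared 0 line(s) (total 0); column heights now [0 3 2 0 0 0], max=3
Drop 2: Z rot0 at col 1 lands with bottom-row=2; cleared 0 line(s) (total 0); column heights now [0 4 4 3 0 0], max=4
Drop 3: S rot1 at col 0 lands with bottom-row=4; cleared 0 line(s) (total 0); column heights now [7 6 4 3 0 0], max=7
Drop 4: S rot0 at col 1 lands with bottom-row=6; cleared 0 line(s) (total 0); column heights now [7 7 8 8 0 0], max=8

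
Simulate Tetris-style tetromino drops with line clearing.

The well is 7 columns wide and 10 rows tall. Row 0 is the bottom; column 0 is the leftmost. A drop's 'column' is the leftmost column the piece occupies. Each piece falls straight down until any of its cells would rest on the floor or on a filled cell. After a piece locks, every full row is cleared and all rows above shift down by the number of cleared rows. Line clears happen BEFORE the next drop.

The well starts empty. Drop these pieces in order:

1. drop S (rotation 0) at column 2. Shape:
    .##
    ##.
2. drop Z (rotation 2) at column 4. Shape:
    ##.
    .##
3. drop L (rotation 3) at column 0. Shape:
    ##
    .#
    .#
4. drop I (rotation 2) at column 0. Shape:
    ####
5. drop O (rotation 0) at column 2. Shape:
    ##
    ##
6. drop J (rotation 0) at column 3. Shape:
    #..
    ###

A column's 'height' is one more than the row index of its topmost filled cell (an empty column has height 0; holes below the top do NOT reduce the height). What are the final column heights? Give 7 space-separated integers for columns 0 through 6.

Answer: 4 4 6 8 7 7 2

Derivation:
Drop 1: S rot0 at col 2 lands with bottom-row=0; cleared 0 line(s) (total 0); column heights now [0 0 1 2 2 0 0], max=2
Drop 2: Z rot2 at col 4 lands with bottom-row=1; cleared 0 line(s) (total 0); column heights now [0 0 1 2 3 3 2], max=3
Drop 3: L rot3 at col 0 lands with bottom-row=0; cleared 0 line(s) (total 0); column heights now [3 3 1 2 3 3 2], max=3
Drop 4: I rot2 at col 0 lands with bottom-row=3; cleared 0 line(s) (total 0); column heights now [4 4 4 4 3 3 2], max=4
Drop 5: O rot0 at col 2 lands with bottom-row=4; cleared 0 line(s) (total 0); column heights now [4 4 6 6 3 3 2], max=6
Drop 6: J rot0 at col 3 lands with bottom-row=6; cleared 0 line(s) (total 0); column heights now [4 4 6 8 7 7 2], max=8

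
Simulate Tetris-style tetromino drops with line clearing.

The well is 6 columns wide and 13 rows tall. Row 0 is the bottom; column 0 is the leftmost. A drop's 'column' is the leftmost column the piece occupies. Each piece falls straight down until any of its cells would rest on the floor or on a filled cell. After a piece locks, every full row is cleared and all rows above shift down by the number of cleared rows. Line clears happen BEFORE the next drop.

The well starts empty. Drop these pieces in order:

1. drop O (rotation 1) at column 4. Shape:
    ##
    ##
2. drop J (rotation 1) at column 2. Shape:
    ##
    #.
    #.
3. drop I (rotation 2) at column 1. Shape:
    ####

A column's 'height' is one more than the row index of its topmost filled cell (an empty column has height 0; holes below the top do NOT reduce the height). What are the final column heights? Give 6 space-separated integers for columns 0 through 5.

Answer: 0 4 4 4 4 2

Derivation:
Drop 1: O rot1 at col 4 lands with bottom-row=0; cleared 0 line(s) (total 0); column heights now [0 0 0 0 2 2], max=2
Drop 2: J rot1 at col 2 lands with bottom-row=0; cleared 0 line(s) (total 0); column heights now [0 0 3 3 2 2], max=3
Drop 3: I rot2 at col 1 lands with bottom-row=3; cleared 0 line(s) (total 0); column heights now [0 4 4 4 4 2], max=4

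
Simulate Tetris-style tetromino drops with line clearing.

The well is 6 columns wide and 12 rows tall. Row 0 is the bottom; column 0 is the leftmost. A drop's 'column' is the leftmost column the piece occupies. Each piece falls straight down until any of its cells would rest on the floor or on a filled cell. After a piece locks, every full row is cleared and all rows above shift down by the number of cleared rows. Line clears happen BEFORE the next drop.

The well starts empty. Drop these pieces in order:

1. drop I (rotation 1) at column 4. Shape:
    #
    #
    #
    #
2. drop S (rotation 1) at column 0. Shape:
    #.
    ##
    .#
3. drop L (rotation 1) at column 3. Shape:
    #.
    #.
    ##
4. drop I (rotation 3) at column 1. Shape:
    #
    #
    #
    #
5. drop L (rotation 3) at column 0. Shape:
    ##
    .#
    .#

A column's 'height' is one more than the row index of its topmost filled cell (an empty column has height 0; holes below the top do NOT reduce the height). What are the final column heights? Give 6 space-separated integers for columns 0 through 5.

Drop 1: I rot1 at col 4 lands with bottom-row=0; cleared 0 line(s) (total 0); column heights now [0 0 0 0 4 0], max=4
Drop 2: S rot1 at col 0 lands with bottom-row=0; cleared 0 line(s) (total 0); column heights now [3 2 0 0 4 0], max=4
Drop 3: L rot1 at col 3 lands with bottom-row=4; cleared 0 line(s) (total 0); column heights now [3 2 0 7 5 0], max=7
Drop 4: I rot3 at col 1 lands with bottom-row=2; cleared 0 line(s) (total 0); column heights now [3 6 0 7 5 0], max=7
Drop 5: L rot3 at col 0 lands with bottom-row=6; cleared 0 line(s) (total 0); column heights now [9 9 0 7 5 0], max=9

Answer: 9 9 0 7 5 0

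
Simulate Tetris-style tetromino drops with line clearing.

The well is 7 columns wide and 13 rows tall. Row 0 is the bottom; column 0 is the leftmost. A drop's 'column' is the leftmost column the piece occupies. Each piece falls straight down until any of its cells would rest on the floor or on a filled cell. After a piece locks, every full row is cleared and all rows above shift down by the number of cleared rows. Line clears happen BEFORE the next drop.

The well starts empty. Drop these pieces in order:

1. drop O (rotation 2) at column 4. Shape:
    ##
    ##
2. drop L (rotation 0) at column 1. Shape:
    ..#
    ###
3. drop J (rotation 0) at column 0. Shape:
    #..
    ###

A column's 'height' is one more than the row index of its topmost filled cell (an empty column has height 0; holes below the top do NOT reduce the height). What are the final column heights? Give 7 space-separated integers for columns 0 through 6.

Answer: 3 2 2 2 2 2 0

Derivation:
Drop 1: O rot2 at col 4 lands with bottom-row=0; cleared 0 line(s) (total 0); column heights now [0 0 0 0 2 2 0], max=2
Drop 2: L rot0 at col 1 lands with bottom-row=0; cleared 0 line(s) (total 0); column heights now [0 1 1 2 2 2 0], max=2
Drop 3: J rot0 at col 0 lands with bottom-row=1; cleared 0 line(s) (total 0); column heights now [3 2 2 2 2 2 0], max=3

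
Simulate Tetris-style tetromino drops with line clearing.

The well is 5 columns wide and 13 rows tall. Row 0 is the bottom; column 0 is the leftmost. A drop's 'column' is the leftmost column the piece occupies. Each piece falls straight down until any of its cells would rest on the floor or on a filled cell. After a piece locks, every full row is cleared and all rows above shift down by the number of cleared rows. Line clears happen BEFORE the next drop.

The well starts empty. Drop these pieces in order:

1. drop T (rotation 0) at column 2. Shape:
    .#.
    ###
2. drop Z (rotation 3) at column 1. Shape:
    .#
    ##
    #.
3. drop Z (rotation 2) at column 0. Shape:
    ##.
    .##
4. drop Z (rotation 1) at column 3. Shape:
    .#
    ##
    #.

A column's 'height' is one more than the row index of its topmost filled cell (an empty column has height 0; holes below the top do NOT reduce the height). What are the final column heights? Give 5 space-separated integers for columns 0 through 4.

Answer: 5 5 4 4 5

Derivation:
Drop 1: T rot0 at col 2 lands with bottom-row=0; cleared 0 line(s) (total 0); column heights now [0 0 1 2 1], max=2
Drop 2: Z rot3 at col 1 lands with bottom-row=0; cleared 0 line(s) (total 0); column heights now [0 2 3 2 1], max=3
Drop 3: Z rot2 at col 0 lands with bottom-row=3; cleared 0 line(s) (total 0); column heights now [5 5 4 2 1], max=5
Drop 4: Z rot1 at col 3 lands with bottom-row=2; cleared 0 line(s) (total 0); column heights now [5 5 4 4 5], max=5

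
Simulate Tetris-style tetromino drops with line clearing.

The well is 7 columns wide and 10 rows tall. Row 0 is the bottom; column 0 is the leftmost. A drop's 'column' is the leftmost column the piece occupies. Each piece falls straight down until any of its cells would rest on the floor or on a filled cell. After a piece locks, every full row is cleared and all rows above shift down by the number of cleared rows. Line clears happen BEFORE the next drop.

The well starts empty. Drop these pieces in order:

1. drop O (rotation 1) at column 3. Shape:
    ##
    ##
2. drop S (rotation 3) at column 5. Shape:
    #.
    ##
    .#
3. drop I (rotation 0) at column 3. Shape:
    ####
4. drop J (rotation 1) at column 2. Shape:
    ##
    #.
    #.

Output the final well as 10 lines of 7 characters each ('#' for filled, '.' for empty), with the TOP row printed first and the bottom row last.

Answer: .......
.......
.......
.......
.......
..##...
..#####
..#..#.
...####
...##.#

Derivation:
Drop 1: O rot1 at col 3 lands with bottom-row=0; cleared 0 line(s) (total 0); column heights now [0 0 0 2 2 0 0], max=2
Drop 2: S rot3 at col 5 lands with bottom-row=0; cleared 0 line(s) (total 0); column heights now [0 0 0 2 2 3 2], max=3
Drop 3: I rot0 at col 3 lands with bottom-row=3; cleared 0 line(s) (total 0); column heights now [0 0 0 4 4 4 4], max=4
Drop 4: J rot1 at col 2 lands with bottom-row=2; cleared 0 line(s) (total 0); column heights now [0 0 5 5 4 4 4], max=5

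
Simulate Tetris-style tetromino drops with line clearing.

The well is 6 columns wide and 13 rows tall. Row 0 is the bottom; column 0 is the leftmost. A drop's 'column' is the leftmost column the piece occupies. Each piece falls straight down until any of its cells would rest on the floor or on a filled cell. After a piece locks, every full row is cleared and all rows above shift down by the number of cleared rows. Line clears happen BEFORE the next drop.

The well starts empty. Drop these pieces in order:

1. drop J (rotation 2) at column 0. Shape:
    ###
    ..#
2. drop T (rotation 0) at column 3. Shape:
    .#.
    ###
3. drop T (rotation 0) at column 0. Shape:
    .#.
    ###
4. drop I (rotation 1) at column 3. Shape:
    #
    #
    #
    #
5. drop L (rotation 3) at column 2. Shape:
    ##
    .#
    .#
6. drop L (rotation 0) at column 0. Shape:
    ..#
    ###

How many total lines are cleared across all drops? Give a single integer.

Drop 1: J rot2 at col 0 lands with bottom-row=0; cleared 0 line(s) (total 0); column heights now [2 2 2 0 0 0], max=2
Drop 2: T rot0 at col 3 lands with bottom-row=0; cleared 0 line(s) (total 0); column heights now [2 2 2 1 2 1], max=2
Drop 3: T rot0 at col 0 lands with bottom-row=2; cleared 0 line(s) (total 0); column heights now [3 4 3 1 2 1], max=4
Drop 4: I rot1 at col 3 lands with bottom-row=1; cleared 0 line(s) (total 0); column heights now [3 4 3 5 2 1], max=5
Drop 5: L rot3 at col 2 lands with bottom-row=5; cleared 0 line(s) (total 0); column heights now [3 4 8 8 2 1], max=8
Drop 6: L rot0 at col 0 lands with bottom-row=8; cleared 0 line(s) (total 0); column heights now [9 9 10 8 2 1], max=10

Answer: 0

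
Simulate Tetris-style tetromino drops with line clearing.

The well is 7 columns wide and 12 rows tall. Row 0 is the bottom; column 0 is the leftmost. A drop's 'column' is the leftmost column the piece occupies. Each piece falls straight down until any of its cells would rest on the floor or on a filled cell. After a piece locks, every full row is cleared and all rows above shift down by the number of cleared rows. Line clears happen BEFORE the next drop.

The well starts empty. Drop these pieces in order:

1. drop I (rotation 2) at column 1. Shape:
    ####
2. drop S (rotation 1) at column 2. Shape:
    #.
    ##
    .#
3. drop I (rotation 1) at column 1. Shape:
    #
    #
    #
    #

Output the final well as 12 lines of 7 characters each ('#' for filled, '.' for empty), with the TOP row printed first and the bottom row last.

Answer: .......
.......
.......
.......
.......
.......
.......
.#.....
.##....
.###...
.#.#...
.####..

Derivation:
Drop 1: I rot2 at col 1 lands with bottom-row=0; cleared 0 line(s) (total 0); column heights now [0 1 1 1 1 0 0], max=1
Drop 2: S rot1 at col 2 lands with bottom-row=1; cleared 0 line(s) (total 0); column heights now [0 1 4 3 1 0 0], max=4
Drop 3: I rot1 at col 1 lands with bottom-row=1; cleared 0 line(s) (total 0); column heights now [0 5 4 3 1 0 0], max=5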